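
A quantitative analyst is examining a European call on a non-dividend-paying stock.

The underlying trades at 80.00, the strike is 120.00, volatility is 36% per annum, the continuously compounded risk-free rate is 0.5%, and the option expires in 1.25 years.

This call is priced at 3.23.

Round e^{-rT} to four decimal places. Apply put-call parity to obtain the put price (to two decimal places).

42.49

exp(−rT) = exp(−0.005·1.25) = 0.9938
Put-call parity: C − P = S − K·e^(−rT) = 80 − 120·0.9938 = 80 − 119.2560 = -39.2560
P = C − (C − P) = 3.23 − (-39.2560) = 42.4860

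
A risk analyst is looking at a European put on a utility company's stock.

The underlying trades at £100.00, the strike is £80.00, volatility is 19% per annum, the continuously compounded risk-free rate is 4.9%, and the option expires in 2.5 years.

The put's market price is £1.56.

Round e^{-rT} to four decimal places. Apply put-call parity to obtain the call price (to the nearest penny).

£30.78

e^(−rT) = e^(−0.049·2.5) = 0.8847
Put-call parity: C − P = S − K·e^(−rT) = 100 − 80·0.8847 = 100 − 70.7760 = 29.2240
C = P + (C − P) = 1.56 + (29.2240) = 30.7840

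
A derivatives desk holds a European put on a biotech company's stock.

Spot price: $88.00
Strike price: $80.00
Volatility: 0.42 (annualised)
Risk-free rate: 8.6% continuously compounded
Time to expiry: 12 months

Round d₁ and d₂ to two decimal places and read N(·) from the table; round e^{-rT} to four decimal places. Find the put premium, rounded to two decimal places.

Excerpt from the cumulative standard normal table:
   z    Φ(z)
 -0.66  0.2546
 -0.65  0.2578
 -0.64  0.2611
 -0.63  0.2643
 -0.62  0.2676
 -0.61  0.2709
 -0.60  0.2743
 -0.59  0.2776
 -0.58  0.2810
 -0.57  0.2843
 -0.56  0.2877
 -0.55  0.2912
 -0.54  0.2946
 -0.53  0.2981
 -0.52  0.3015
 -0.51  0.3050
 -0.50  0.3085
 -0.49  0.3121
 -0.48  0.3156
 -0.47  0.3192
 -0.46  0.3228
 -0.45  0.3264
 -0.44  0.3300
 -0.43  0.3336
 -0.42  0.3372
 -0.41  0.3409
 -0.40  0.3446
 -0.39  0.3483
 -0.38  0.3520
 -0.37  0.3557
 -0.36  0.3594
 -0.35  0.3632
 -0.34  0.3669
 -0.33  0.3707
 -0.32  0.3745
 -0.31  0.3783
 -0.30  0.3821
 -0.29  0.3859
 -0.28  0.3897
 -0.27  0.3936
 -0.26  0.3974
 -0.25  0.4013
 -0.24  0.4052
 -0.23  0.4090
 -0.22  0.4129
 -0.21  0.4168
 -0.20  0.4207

T = 1;  σ√T = 0.4200
d₁ = [ln(88/80) + (0.086 + 0.42²/2)·1] / 0.4200 = [0.0953 + 0.1742] / 0.4200 = 0.6417 which rounds to 0.64
d₂ = d₁ − σ√T = 0.6417 − 0.4200 = 0.2217 which rounds to 0.22
exp(−rT) = exp(−0.086·1) = 0.9176
P = 80·0.9176·N(-0.22) − 88·N(-0.64) = 80·0.9176·0.4129 − 88·0.2611 = 30.3102 − 22.9768 = 7.3334

$7.33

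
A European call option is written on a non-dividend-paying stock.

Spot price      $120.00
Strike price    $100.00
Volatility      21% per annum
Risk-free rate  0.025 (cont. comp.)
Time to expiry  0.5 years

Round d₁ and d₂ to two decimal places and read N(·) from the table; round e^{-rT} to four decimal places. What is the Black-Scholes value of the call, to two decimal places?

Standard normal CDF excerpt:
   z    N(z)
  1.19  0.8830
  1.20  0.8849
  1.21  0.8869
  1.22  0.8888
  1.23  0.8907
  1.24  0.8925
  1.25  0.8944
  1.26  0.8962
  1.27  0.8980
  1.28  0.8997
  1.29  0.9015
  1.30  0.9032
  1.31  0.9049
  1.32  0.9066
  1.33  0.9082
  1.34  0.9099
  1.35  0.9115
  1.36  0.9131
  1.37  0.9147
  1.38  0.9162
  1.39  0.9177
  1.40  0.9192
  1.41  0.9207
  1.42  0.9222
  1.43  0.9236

T = 0.5;  σ√T = 0.1485
d₁ = [ln(120/100) + (0.025 + ½·0.21²)·0.5] / (σ√T) = (0.1823 + 0.0235) / 0.1485 = 1.3862 ⇒ 1.39
d₂ = 1.3862 − 0.1485 = 1.2378 ⇒ 1.24
exp(−rT) = exp(−0.025·0.5) = 0.9876
N(d₁) = N(1.39) = 0.9177;  N(d₂) = N(1.24) = 0.8925
C = 120·0.9177 − 100·0.9876·0.8925 = 110.1240 − 88.1433 = 21.9807

$21.98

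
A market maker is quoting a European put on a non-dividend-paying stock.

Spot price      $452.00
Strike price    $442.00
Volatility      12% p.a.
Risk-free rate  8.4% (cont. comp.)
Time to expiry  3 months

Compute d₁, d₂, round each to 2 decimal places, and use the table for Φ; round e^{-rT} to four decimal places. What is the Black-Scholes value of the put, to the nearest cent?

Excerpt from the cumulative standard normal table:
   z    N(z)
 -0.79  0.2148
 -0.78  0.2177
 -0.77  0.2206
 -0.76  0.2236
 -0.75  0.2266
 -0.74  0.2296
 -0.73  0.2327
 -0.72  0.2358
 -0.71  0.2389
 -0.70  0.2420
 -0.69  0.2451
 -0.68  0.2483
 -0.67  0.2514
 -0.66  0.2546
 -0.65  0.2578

$3.66

σ√T = 0.12·√0.25 = 0.0600
d₁ = [ln(452/442) + (0.084 + 0.12²/2)·0.25] / 0.0600 = [0.0224 + 0.0228] / 0.0600 = 0.7529 which rounds to 0.75
d₂ = d₁ − σ√T = 0.7529 − 0.0600 = 0.6929 which rounds to 0.69
exp(−rT) = exp(−0.084·0.25) = 0.9792
P = 442·0.9792·N(-0.69) − 452·N(-0.75) = 442·0.9792·0.2451 − 452·0.2266 = 106.0808 − 102.4232 = 3.6576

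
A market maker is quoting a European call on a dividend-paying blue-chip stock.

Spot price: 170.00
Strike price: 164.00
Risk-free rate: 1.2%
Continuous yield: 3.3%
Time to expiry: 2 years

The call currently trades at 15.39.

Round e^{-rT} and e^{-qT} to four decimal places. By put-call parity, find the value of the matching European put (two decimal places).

16.37

exp(−qT) = exp(−0.033·2) = 0.9361;  exp(−rT) = exp(−0.012·2) = 0.9763
Put-call parity: C − P = S·e^(−qT) − K·e^(−rT) = 170·0.9361 − 164·0.9763 = 159.1370 − 160.1132 = -0.9762
P = C − (C − P) = 15.39 − (-0.9762) = 16.3662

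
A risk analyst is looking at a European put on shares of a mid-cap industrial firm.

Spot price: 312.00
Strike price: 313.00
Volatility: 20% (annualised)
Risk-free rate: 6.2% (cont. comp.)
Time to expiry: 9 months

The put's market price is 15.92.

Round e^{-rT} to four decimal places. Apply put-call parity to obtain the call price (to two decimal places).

29.13

exp(−rT) = exp(−0.062·0.75) = 0.9546
Put-call parity: C − P = S − K·e^(−rT) = 312 − 313·0.9546 = 312 − 298.7898 = 13.2102
C = P + (C − P) = 15.92 + (13.2102) = 29.1302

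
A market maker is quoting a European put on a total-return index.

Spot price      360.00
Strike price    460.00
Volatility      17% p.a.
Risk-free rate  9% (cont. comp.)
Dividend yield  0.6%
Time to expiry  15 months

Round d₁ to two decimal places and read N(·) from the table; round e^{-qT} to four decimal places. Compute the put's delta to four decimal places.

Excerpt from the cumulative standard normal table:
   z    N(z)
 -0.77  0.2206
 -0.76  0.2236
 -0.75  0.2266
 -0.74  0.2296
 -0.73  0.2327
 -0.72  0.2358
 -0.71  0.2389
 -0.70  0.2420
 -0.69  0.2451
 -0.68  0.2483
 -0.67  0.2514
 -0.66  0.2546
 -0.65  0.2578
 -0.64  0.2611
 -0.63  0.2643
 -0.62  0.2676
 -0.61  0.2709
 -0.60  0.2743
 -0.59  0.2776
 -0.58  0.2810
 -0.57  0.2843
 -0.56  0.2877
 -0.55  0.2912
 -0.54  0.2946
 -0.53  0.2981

-0.7334

σ√T = 0.17·√1.25 = 0.1901
d₁ = [ln(360/460) + (0.09 − 0.006 + 0.17²/2)·1.25] / 0.1901 = [-0.2451 + 0.1231] / 0.1901 = -0.6422 which rounds to -0.64
N(d₁) = N(-0.64) = 0.2611
Δ_put = e^(−qT)·(N(d₁) − 1) = 0.9925·(0.2611 − 1) = -0.7334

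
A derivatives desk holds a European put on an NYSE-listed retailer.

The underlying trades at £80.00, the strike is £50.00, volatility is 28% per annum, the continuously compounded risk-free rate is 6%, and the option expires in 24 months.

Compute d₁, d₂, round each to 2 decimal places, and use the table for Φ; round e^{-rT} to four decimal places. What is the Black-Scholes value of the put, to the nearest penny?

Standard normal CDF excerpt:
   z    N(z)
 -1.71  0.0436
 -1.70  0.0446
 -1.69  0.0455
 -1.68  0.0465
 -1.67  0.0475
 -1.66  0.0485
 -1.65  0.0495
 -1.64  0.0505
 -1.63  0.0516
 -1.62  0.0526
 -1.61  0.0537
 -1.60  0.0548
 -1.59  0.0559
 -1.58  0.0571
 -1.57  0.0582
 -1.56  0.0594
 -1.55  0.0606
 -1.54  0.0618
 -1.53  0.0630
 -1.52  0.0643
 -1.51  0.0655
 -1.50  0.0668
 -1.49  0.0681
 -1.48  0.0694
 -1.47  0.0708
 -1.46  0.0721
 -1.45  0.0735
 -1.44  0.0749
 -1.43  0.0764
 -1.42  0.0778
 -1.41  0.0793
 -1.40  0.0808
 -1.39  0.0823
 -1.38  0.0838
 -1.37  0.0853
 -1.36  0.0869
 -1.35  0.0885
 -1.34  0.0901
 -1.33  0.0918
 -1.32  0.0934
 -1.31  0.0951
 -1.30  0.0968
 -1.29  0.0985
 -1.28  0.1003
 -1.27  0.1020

£0.73

σ√T = 0.28·√2 = 0.3960
d₁ = [ln(80/50) + (0.06 + ½·0.28²)·2] / (σ√T) = (0.4700 + 0.1984) / 0.3960 = 1.6880 ⇒ 1.69
d₂ = 1.6880 − 0.3960 = 1.2920 ⇒ 1.29
exp(−rT) = exp(−0.06·2) = 0.8869
N(−d₂) = N(-1.29) = 0.0985;  N(−d₁) = N(-1.69) = 0.0455
P = 50·0.8869·0.0985 − 80·0.0455 = 4.3680 − 3.6400 = 0.7280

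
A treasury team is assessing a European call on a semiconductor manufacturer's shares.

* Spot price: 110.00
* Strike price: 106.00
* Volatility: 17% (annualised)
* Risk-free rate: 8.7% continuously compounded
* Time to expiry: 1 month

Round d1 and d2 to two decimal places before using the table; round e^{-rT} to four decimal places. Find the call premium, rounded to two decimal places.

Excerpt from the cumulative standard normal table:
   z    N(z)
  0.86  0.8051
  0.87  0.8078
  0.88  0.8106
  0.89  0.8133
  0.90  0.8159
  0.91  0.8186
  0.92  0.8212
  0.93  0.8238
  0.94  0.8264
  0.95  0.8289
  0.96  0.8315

5.31

σ√T = 0.17 × 0.2887 = 0.0491
ln(S/K) + (r + σ²/2)T = ln(110/106) + (0.087 + 0.17²/2)·0.08333 = 0.0370 + 0.0085 = 0.0455
d₁ = 0.0455 / 0.0491 = 0.9271 → 0.93
d₂ = d₁ − σ√T = 0.9271 − 0.0491 = 0.8780 → 0.88
e^(−rT) = e^(−0.087·0.08333) = 0.9928
N(d₁) = N(0.93) = 0.8238;  N(d₂) = N(0.88) = 0.8106
C = 110·0.8238 − 106·0.9928·0.8106 = 90.6180 − 85.3050 = 5.3130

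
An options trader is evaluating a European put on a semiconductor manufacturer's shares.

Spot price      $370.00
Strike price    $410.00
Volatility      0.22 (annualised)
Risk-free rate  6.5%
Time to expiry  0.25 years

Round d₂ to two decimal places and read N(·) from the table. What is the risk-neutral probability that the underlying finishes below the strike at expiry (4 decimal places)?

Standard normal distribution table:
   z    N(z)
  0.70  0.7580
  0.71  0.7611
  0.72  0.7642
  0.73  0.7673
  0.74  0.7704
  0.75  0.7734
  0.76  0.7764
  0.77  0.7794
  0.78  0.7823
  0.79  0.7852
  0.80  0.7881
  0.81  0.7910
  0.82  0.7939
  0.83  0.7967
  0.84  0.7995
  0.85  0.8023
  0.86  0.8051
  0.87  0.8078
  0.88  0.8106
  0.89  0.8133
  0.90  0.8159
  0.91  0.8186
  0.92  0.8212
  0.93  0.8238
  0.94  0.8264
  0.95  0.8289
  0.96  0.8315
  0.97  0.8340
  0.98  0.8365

0.7995

σ√T = 0.22·√0.25 = 0.1100
ln(S/K) + (r + σ²/2)T = ln(370/410) + (0.065 + 0.22²/2)·0.25 = -0.1027 + 0.0223 = -0.0804
d₁ = -0.0804 / 0.1100 = -0.7305 which rounds to -0.73
d₂ = d₁ − σ√T = -0.7305 − 0.1100 = -0.8405 which rounds to -0.84
Pr(exercise) under Q = N(−d₂) = N(0.84) = 0.7995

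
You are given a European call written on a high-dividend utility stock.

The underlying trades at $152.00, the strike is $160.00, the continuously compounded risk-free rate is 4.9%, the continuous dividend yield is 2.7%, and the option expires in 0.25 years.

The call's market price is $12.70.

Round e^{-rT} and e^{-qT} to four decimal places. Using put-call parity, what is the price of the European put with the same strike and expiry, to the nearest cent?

$19.77

exp(−qT) = exp(−0.027·0.25) = 0.9933;  exp(−rT) = exp(−0.049·0.25) = 0.9878
Put-call parity: C − P = S·e^(−qT) − K·e^(−rT) = 152·0.9933 − 160·0.9878 = 150.9816 − 158.0480 = -7.0664
P = C − (C − P) = 12.70 − (-7.0664) = 19.7664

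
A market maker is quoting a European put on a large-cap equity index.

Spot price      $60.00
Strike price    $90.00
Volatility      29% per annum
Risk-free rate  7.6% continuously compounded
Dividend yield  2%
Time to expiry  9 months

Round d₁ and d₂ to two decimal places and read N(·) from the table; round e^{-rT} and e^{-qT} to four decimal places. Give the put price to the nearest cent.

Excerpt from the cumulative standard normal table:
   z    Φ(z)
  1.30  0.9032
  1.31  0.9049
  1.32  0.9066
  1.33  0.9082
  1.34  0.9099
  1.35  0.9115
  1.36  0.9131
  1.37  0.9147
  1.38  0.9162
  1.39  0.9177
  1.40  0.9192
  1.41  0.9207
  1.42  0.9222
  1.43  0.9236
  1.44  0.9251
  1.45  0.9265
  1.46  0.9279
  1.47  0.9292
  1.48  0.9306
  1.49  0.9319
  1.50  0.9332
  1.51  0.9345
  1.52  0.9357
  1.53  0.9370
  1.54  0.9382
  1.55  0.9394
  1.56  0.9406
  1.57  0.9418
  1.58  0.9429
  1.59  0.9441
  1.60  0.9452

T = 0.75;  σ√T = 0.2511
ln(S/K) + (r − q + σ²/2)T = ln(60/90) + (0.076 − 0.02 + 0.29²/2)·0.75 = -0.4055 + 0.0735 = -0.3319
d₁ = -0.3319 / 0.2511 = -1.3216 ⇒ -1.32
d₂ = d₁ − σ√T = -1.3216 − 0.2511 = -1.5728 ⇒ -1.57
e^(−qT) = e^(−0.02·0.75) = 0.9851;  e^(−rT) = e^(−0.076·0.75) = 0.9446
P = 90·0.9446·N(1.57) − 60·0.9851·N(1.32) = 90·0.9446·0.9418 − 60·0.9851·0.9066 = 80.0662 − 53.5855 = 26.4807

$26.48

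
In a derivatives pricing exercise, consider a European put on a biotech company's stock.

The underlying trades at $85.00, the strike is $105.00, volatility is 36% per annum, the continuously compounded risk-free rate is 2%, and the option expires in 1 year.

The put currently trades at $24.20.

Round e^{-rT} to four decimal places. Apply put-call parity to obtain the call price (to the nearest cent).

exp(−rT) = exp(−0.02·1) = 0.9802
Put-call parity: C − P = S − K·e^(−rT) = 85 − 105·0.9802 = 85 − 102.9210 = -17.9210
C = P + (C − P) = 24.20 + (-17.9210) = 6.2790

$6.28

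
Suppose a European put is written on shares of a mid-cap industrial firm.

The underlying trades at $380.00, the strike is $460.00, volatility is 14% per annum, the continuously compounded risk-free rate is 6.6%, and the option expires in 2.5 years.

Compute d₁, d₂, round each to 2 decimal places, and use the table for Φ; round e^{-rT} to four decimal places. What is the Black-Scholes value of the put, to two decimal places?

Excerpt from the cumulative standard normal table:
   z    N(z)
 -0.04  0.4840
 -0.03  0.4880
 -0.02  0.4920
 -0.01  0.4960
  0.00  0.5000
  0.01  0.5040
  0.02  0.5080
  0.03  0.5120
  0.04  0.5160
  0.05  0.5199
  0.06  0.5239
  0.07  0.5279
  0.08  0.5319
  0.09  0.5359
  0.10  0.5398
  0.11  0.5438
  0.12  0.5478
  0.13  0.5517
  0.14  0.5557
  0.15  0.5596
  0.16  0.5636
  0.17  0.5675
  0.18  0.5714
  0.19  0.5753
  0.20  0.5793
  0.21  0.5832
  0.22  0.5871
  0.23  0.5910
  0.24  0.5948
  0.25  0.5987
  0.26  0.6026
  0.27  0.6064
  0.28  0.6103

$38.99

σ√T = 0.14·√2.5 = 0.2214
d₁ = [ln(380/460) + (0.066 + ½·0.14²)·2.5] / (σ√T) = (-0.1911 + 0.1895) / 0.2214 = -0.0070 ≈ -0.01
d₂ = -0.0070 − 0.2214 = -0.2284 ≈ -0.23
e^(−rT) = e^(−0.066·2.5) = 0.8479
N(−d₂) = N(0.23) = 0.5910;  N(−d₁) = N(0.01) = 0.5040
P = 460·0.8479·0.5910 − 380·0.5040 = 230.5101 − 191.5200 = 38.9901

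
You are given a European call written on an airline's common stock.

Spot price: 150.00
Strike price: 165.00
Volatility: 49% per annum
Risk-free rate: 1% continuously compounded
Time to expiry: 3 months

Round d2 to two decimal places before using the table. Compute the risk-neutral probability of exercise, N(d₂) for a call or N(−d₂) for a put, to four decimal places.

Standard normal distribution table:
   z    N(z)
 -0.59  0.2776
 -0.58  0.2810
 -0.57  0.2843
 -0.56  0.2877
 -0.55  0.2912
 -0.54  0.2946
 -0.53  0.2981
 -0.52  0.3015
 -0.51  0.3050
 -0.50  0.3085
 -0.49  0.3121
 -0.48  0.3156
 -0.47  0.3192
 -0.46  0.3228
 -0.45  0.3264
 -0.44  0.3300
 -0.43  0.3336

T = 0.25;  σ√T = 0.2450
d₁ = [ln(150/165) + (0.01 + ½·0.49²)·0.25] / (σ√T) = (-0.0953 + 0.0325) / 0.2450 = -0.2563 which rounds to -0.26
d₂ = -0.2563 − 0.2450 = -0.5013 which rounds to -0.50
Pr(exercise) under Q = N(d₂) = 0.3085

0.3085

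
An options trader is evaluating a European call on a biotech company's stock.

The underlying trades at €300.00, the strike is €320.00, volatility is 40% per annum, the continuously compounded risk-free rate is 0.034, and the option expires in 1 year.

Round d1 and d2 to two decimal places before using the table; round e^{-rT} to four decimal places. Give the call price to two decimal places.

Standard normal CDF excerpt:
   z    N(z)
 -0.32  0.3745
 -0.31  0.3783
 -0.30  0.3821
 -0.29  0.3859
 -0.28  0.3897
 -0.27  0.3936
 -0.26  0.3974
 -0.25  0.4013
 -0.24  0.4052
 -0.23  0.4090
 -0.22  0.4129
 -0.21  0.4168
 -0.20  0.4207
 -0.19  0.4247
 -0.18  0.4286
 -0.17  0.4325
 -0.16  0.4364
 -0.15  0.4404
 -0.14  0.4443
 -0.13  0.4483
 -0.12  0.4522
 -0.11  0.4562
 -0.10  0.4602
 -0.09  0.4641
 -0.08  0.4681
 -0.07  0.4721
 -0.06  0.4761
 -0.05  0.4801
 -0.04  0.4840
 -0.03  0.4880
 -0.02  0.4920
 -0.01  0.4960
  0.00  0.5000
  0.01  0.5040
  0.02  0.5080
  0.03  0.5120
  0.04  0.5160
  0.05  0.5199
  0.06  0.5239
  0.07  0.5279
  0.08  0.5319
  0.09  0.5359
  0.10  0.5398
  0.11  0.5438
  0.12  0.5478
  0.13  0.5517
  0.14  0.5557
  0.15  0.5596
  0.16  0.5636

€43.80

σ√T = 0.4·√1 = 0.4000
d₁ = [ln(300/320) + (0.034 + ½·0.4²)·1] / (σ√T) = (-0.0645 + 0.1140) / 0.4000 = 0.1237 → 0.12
d₂ = 0.1237 − 0.4000 = -0.2763 → -0.28
e^(−rT) = e^(−0.034·1) = 0.9666
N(d₁) = N(0.12) = 0.5478;  N(d₂) = N(-0.28) = 0.3897
C = 300·0.5478 − 320·0.9666·0.3897 = 164.3400 − 120.5389 = 43.8011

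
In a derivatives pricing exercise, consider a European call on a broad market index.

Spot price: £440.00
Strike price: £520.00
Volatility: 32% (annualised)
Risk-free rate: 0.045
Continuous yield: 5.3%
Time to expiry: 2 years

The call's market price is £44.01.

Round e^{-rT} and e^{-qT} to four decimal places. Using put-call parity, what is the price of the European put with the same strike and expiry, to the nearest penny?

£123.50

exp(−qT) = exp(−0.053·2) = 0.8994;  exp(−rT) = exp(−0.045·2) = 0.9139
Put-call parity: C − P = S·e^(−qT) − K·e^(−rT) = 440·0.8994 − 520·0.9139 = 395.7360 − 475.2280 = -79.4920
P = C − (C − P) = 44.01 − (-79.4920) = 123.5020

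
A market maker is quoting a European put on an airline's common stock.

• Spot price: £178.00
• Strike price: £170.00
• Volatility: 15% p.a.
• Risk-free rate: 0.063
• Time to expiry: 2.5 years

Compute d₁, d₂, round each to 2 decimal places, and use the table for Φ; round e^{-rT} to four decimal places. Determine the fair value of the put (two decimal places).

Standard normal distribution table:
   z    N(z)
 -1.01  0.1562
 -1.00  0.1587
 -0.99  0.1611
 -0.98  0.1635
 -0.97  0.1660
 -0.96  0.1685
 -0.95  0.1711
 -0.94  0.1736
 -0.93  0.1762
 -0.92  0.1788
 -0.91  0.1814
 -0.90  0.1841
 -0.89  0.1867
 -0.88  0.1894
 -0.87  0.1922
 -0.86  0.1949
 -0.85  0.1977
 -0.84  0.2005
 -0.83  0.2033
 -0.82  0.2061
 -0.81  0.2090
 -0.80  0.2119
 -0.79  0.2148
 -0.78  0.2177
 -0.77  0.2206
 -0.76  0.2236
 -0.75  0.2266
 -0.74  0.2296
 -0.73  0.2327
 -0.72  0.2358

T = 2.5;  σ√T = 0.2372
ln(S/K) + (r + σ²/2)T = ln(178/170) + (0.063 + 0.15²/2)·2.5 = 0.0460 + 0.1856 = 0.2316
d₁ = 0.2316 / 0.2372 = 0.9766 ≈ 0.98
d₂ = d₁ − σ√T = 0.9766 − 0.2372 = 0.7394 ≈ 0.74
exp(−rT) = exp(−0.063·2.5) = 0.8543
N(−d₂) = N(-0.74) = 0.2296;  N(−d₁) = N(-0.98) = 0.1635
P = 170·0.8543·0.2296 − 178·0.1635 = 33.3450 − 29.1030 = 4.2420

£4.24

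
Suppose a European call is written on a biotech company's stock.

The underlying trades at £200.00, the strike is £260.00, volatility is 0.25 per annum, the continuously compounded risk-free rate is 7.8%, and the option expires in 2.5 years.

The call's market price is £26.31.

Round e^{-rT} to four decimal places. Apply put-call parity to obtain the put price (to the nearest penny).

£40.24

exp(−rT) = exp(−0.078·2.5) = 0.8228
Put-call parity: C − P = S − K·e^(−rT) = 200 − 260·0.8228 = 200 − 213.9280 = -13.9280
P = C − (C − P) = 26.31 − (-13.9280) = 40.2380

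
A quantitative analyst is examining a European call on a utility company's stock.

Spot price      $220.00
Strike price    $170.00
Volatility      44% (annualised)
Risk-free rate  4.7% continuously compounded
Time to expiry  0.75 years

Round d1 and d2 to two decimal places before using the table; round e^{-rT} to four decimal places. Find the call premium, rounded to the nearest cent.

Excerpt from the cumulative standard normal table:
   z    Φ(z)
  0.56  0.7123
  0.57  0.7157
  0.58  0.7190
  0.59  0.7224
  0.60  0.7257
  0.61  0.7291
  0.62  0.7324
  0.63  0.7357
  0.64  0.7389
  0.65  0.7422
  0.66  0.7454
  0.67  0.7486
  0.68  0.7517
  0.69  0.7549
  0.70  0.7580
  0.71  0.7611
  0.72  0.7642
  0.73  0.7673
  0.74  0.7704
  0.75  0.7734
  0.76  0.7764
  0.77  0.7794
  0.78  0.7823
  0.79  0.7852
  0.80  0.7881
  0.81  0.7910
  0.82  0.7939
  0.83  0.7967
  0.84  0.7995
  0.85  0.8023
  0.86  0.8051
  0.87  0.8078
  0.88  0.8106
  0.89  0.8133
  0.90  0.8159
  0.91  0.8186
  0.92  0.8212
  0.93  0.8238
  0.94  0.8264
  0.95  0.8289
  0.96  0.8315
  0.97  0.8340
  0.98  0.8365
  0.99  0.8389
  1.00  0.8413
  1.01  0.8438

$64.93

T = 0.75;  σ√T = 0.3811
d₁ = [ln(220/170) + (0.047 + 0.44²/2)·0.75] / 0.3811 = [0.2578 + 0.1078] / 0.3811 = 0.9597 → 0.96
d₂ = d₁ − σ√T = 0.9597 − 0.3811 = 0.5786 → 0.58
exp(−rT) = exp(−0.047·0.75) = 0.9654
N(d₁) = N(0.96) = 0.8315;  N(d₂) = N(0.58) = 0.7190
C = 220·0.8315 − 170·0.9654·0.7190 = 182.9300 − 118.0008 = 64.9292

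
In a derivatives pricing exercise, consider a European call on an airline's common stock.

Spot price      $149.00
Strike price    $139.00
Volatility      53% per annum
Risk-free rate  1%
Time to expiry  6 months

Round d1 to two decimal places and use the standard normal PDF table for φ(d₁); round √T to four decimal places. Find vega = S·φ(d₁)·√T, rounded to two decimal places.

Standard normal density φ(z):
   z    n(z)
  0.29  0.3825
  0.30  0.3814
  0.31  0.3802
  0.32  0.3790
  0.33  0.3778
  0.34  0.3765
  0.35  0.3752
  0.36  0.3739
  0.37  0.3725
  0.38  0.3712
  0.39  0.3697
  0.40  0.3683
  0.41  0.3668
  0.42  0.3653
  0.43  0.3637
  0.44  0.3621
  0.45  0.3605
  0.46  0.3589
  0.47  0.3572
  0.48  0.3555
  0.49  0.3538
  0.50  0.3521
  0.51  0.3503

σ√T = 0.53 × 0.7071 = 0.3748
d₁ = [ln(149/139) + (0.01 + 0.53²/2)·0.5] / 0.3748 = [0.0695 + 0.0752] / 0.3748 = 0.3861 ⇒ 0.39
√T = √0.5 = 0.7071
φ(d₁) = φ(0.39) = 0.3697
vega = S·φ(d₁)·√T = 149·0.3697·0.7071 = 38.9508

38.95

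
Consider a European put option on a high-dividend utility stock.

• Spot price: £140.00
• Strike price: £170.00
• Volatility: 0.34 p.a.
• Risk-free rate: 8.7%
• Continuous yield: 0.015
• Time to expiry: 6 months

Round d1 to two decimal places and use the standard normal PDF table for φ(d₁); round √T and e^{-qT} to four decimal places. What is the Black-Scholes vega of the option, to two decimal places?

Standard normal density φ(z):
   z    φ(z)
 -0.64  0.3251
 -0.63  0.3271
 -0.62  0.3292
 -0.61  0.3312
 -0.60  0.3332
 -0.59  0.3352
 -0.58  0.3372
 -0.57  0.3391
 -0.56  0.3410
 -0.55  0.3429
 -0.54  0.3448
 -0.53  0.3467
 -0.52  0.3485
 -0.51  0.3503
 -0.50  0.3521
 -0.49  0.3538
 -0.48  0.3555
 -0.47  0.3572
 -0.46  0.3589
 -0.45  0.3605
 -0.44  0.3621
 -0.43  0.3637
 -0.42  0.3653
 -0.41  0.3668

33.88

T = 0.5;  σ√T = 0.2404
ln(S/K) + (r − q + σ²/2)T = ln(140/170) + (0.087 − 0.015 + 0.34²/2)·0.5 = -0.1942 + 0.0649 = -0.1293
d₁ = -0.1293 / 0.2404 = -0.5376 → -0.54
√T = √0.5 = 0.7071
φ(d₁) = φ(-0.54) = 0.3448
exp(−qT) = exp(−0.015·0.5) = 0.9925
vega = S·exp(−qT)·φ(d₁)·√T = 140·0.9925·0.3448·0.7071 = 33.8771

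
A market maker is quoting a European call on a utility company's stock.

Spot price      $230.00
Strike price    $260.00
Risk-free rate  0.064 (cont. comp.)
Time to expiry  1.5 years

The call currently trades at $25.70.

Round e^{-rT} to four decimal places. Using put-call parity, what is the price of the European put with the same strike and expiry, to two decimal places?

exp(−rT) = exp(−0.064·1.5) = 0.9085
Put-call parity: C − P = S − K·e^(−rT) = 230 − 260·0.9085 = 230 − 236.2100 = -6.2100
P = C − (C − P) = 25.70 − (-6.2100) = 31.9100

$31.91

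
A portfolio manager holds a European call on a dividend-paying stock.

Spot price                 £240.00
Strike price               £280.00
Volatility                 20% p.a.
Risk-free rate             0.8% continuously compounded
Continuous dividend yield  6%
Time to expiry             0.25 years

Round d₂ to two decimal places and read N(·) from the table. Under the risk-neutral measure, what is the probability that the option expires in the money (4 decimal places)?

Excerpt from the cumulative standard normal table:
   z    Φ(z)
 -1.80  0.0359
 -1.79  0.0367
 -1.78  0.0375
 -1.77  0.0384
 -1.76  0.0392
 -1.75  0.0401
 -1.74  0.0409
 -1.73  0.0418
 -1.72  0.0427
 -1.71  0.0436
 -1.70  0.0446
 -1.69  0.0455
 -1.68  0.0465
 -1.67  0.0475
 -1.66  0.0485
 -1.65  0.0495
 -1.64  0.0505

σ√T = 0.2 × 0.5000 = 0.1000
d₁ = [ln(240/280) + (0.008 − 0.06 + 0.2²/2)·0.25] / 0.1000 = [-0.1542 − 0.0080] / 0.1000 = -1.6215 ⇒ -1.62
d₂ = d₁ − σ√T = -1.6215 − 0.1000 = -1.7215 ⇒ -1.72
Pr(exercise) under Q = N(d₂) = 0.0427

0.0427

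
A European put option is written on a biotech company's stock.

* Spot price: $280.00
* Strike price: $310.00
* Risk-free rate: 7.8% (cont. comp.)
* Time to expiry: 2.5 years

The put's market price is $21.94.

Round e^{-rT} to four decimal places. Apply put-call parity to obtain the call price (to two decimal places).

$46.87

exp(−rT) = exp(−0.078·2.5) = 0.8228
Put-call parity: C − P = S − K·e^(−rT) = 280 − 310·0.8228 = 280 − 255.0680 = 24.9320
C = P + (C − P) = 21.94 + (24.9320) = 46.8720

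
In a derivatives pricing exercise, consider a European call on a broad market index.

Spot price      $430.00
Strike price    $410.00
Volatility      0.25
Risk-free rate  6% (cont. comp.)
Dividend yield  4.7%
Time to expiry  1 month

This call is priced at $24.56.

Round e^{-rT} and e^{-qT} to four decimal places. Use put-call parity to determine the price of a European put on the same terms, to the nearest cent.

e^(−qT) = e^(−0.047·0.08333) = 0.9961;  e^(−rT) = e^(−0.06·0.08333) = 0.9950
Put-call parity: C − P = S·e^(−qT) − K·e^(−rT) = 430·0.9961 − 410·0.9950 = 428.3230 − 407.9500 = 20.3730
P = C − (C − P) = 24.56 − (20.3730) = 4.1870

$4.19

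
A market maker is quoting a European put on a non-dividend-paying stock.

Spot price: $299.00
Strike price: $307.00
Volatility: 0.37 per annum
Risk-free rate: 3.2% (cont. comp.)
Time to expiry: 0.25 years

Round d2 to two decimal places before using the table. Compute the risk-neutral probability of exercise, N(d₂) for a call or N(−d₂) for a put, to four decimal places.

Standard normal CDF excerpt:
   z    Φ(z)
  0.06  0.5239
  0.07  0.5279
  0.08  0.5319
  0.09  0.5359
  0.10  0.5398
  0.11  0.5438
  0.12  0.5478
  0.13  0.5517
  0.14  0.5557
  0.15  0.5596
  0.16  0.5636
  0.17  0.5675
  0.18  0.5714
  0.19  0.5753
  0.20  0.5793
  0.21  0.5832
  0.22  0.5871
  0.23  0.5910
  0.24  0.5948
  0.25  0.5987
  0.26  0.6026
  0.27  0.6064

0.5753

T = 0.25;  σ√T = 0.1850
ln(S/K) + (r + σ²/2)T = ln(299/307) + (0.032 + 0.37²/2)·0.25 = -0.0264 + 0.0251 = -0.0013
d₁ = -0.0013 / 0.1850 = -0.0070 → -0.01
d₂ = d₁ − σ√T = -0.0070 − 0.1850 = -0.1920 → -0.19
Risk-neutral Pr[S_T < K] = N(−d₂) = N(0.19) = 0.5753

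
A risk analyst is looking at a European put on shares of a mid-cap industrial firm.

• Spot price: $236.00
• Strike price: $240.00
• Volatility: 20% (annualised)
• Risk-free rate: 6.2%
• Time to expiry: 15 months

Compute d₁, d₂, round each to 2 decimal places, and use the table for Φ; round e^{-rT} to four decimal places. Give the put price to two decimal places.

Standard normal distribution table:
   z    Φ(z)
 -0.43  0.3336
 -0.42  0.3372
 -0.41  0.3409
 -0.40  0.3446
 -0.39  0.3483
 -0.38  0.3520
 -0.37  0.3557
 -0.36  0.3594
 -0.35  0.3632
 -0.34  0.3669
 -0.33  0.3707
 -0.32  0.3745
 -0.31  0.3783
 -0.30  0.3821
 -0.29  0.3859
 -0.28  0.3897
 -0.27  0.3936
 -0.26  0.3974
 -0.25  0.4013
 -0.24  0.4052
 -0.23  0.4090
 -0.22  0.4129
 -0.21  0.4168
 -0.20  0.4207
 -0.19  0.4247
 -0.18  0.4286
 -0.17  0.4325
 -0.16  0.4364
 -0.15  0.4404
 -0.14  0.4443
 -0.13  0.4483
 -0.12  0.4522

$13.85

σ√T = 0.2 × 1.1180 = 0.2236
d₁ = [ln(236/240) + (0.062 + ½·0.2²)·1.25] / (σ√T) = (-0.0168 + 0.1025) / 0.2236 = 0.3832 which rounds to 0.38
d₂ = 0.3832 − 0.2236 = 0.1596 which rounds to 0.16
exp(−rT) = exp(−0.062·1.25) = 0.9254
N(−d₂) = N(-0.16) = 0.4364;  N(−d₁) = N(-0.38) = 0.3520
P = 240·0.9254·0.4364 − 236·0.3520 = 96.9227 − 83.0720 = 13.8507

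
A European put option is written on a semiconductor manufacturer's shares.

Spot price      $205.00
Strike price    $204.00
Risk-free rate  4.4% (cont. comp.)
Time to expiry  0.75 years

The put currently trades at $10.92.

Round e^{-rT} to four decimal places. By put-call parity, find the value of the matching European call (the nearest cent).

$18.55

e^(−rT) = e^(−0.044·0.75) = 0.9675
Put-call parity: C − P = S − K·e^(−rT) = 205 − 204·0.9675 = 205 − 197.3700 = 7.6300
C = P + (C − P) = 10.92 + (7.6300) = 18.5500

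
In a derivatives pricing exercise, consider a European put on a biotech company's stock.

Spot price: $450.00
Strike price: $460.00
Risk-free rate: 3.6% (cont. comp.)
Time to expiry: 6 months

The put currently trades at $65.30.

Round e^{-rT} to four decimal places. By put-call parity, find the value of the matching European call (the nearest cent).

exp(−rT) = exp(−0.036·0.5) = 0.9822
Put-call parity: C − P = S − K·e^(−rT) = 450 − 460·0.9822 = 450 − 451.8120 = -1.8120
C = P + (C − P) = 65.30 + (-1.8120) = 63.4880

$63.49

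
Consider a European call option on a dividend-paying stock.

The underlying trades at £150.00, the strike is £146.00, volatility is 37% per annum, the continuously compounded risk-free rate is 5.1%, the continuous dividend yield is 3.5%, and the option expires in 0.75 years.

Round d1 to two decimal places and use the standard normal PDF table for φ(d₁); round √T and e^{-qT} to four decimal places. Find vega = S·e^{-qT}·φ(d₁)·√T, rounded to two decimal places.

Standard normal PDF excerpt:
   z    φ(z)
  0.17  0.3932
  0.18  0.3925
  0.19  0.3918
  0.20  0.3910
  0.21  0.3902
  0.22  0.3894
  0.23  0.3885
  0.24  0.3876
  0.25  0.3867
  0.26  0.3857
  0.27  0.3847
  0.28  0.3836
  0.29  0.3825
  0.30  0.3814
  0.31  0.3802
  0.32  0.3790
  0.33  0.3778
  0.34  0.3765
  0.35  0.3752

σ√T = 0.37·√0.75 = 0.3204
d₁ = [ln(150/146) + (0.051 − 0.035 + 0.37²/2)·0.75] / 0.3204 = [0.0270 + 0.0633] / 0.3204 = 0.2820 → 0.28
√T = √0.75 = 0.8660
φ(d₁) = φ(0.28) = 0.3836
e^(−qT) = e^(−0.035·0.75) = 0.9741
vega = S·e^(−qT)·φ(d₁)·√T = 150·0.9741·0.3836·0.8660 = 48.5391
(The put has the same vega.)

48.54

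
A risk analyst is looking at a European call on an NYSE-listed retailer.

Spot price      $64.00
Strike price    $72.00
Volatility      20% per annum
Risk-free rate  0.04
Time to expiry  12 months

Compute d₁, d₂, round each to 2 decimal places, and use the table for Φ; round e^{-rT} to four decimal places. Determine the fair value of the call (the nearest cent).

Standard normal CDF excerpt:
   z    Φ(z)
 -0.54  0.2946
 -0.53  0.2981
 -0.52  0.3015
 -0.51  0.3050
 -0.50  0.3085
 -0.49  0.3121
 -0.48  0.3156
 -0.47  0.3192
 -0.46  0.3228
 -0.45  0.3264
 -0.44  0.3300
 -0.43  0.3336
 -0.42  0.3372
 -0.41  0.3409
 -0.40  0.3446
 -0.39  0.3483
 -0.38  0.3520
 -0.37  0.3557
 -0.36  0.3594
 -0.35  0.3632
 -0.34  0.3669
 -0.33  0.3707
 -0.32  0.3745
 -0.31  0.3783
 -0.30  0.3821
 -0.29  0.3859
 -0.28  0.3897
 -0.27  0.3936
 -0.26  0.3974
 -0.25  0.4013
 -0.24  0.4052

σ√T = 0.2 × 1.0000 = 0.2000
ln(S/K) + (r + σ²/2)T = ln(64/72) + (0.04 + 0.2²/2)·1 = -0.1178 + 0.0600 = -0.0578
d₁ = -0.0578 / 0.2000 = -0.2889 which rounds to -0.29
d₂ = d₁ − σ√T = -0.2889 − 0.2000 = -0.4889 which rounds to -0.49
exp(−rT) = exp(−0.04·1) = 0.9608
C = 64·N(-0.29) − 72·0.9608·N(-0.49) = 64·0.3859 − 72·0.9608·0.3121 = 24.6976 − 21.5903 = 3.1073

$3.11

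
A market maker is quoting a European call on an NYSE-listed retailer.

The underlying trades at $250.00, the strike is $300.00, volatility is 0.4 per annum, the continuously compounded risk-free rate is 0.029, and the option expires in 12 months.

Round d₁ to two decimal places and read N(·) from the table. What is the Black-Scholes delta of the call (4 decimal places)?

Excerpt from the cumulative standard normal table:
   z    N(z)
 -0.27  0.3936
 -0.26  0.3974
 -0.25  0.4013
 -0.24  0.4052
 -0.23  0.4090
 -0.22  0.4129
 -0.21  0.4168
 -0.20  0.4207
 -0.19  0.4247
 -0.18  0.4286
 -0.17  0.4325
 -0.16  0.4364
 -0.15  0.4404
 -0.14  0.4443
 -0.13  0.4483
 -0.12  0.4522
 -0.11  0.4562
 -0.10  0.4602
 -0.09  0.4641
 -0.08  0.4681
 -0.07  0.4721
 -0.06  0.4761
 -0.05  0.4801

σ√T = 0.4·√1 = 0.4000
d₁ = [ln(250/300) + (0.029 + ½·0.4²)·1] / (σ√T) = (-0.1823 + 0.1090) / 0.4000 = -0.1833 ⇒ -0.18
N(d₁) = N(-0.18) = 0.4286
Δ_call = N(d₁) = 0.4286

0.4286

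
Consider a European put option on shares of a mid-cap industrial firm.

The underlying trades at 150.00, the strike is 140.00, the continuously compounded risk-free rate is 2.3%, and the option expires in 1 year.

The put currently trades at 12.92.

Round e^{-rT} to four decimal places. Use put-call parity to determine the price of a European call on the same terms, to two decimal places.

26.10

e^(−rT) = e^(−0.023·1) = 0.9773
Put-call parity: C − P = S − K·e^(−rT) = 150 − 140·0.9773 = 150 − 136.8220 = 13.1780
C = P + (C − P) = 12.92 + (13.1780) = 26.0980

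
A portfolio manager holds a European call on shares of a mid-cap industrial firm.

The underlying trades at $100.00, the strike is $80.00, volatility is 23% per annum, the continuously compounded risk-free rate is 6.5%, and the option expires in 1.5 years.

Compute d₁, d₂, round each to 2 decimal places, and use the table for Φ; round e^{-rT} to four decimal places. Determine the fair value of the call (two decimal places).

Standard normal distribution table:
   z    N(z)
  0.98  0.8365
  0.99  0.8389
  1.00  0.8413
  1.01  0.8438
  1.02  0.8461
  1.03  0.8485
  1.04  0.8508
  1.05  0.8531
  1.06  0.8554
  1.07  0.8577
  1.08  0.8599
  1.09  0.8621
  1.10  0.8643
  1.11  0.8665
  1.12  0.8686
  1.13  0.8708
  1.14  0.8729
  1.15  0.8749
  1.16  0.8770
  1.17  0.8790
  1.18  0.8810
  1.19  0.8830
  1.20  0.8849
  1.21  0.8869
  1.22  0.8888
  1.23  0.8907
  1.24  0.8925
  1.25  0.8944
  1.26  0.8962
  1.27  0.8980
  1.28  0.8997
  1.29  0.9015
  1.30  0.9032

$28.92

σ√T = 0.23·√1.5 = 0.2817
d₁ = [ln(100/80) + (0.065 + 0.23²/2)·1.5] / 0.2817 = [0.2231 + 0.1372] / 0.2817 = 1.2791 ⇒ 1.28
d₂ = d₁ − σ√T = 1.2791 − 0.2817 = 0.9974 ⇒ 1.00
e^(−rT) = e^(−0.065·1.5) = 0.9071
C = 100·N(1.28) − 80·0.9071·N(1.00) = 100·0.8997 − 80·0.9071·0.8413 = 89.9700 − 61.0515 = 28.9185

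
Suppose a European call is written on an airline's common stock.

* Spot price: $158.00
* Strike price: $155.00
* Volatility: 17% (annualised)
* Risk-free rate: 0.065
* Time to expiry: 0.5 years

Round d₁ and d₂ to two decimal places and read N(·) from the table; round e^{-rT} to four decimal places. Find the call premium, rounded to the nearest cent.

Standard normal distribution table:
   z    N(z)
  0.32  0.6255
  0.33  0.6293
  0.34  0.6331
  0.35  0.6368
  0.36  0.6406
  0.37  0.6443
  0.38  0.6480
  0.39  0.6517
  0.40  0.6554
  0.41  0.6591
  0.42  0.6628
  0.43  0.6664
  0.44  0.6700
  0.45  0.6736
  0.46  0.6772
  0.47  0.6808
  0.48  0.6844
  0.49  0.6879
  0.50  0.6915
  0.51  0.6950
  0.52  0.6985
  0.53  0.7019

σ√T = 0.17 × 0.7071 = 0.1202
ln(S/K) + (r + σ²/2)T = ln(158/155) + (0.065 + 0.17²/2)·0.5 = 0.0192 + 0.0397 = 0.0589
d₁ = 0.0589 / 0.1202 = 0.4899 ≈ 0.49
d₂ = d₁ − σ√T = 0.4899 − 0.1202 = 0.3697 ≈ 0.37
exp(−rT) = exp(−0.065·0.5) = 0.9680
N(d₁) = N(0.49) = 0.6879;  N(d₂) = N(0.37) = 0.6443
C = 158·0.6879 − 155·0.9680·0.6443 = 108.6882 − 96.6708 = 12.0174

$12.02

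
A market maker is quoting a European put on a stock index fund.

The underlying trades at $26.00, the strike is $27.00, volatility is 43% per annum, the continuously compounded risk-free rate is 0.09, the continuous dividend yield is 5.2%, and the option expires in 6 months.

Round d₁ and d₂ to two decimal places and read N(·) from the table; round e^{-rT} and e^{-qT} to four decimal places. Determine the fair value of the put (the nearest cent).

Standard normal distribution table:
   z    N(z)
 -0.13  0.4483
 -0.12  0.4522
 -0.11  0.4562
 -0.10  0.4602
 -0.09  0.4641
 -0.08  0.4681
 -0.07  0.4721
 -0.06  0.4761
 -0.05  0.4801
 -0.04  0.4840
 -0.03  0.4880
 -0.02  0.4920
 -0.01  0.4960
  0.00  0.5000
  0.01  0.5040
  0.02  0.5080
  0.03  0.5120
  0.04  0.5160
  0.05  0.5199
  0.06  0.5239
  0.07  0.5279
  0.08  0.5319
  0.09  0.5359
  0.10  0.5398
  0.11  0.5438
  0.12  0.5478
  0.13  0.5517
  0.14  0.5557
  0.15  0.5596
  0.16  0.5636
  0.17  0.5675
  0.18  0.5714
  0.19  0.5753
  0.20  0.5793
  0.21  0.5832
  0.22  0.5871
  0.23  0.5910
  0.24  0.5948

T = 0.5;  σ√T = 0.3041
ln(S/K) + (r − q + σ²/2)T = ln(26/27) + (0.09 − 0.052 + 0.43²/2)·0.5 = -0.0377 + 0.0652 = 0.0275
d₁ = 0.0275 / 0.3041 = 0.0904 → 0.09
d₂ = d₁ − σ√T = 0.0904 − 0.3041 = -0.2137 → -0.21
exp(−qT) = exp(−0.052·0.5) = 0.9743;  exp(−rT) = exp(−0.09·0.5) = 0.9560
N(−d₂) = N(0.21) = 0.5832;  N(−d₁) = N(-0.09) = 0.4641
P = 27·0.9560·0.5832 − 26·0.9743·0.4641 = 15.0536 − 11.7565 = 3.2971

$3.30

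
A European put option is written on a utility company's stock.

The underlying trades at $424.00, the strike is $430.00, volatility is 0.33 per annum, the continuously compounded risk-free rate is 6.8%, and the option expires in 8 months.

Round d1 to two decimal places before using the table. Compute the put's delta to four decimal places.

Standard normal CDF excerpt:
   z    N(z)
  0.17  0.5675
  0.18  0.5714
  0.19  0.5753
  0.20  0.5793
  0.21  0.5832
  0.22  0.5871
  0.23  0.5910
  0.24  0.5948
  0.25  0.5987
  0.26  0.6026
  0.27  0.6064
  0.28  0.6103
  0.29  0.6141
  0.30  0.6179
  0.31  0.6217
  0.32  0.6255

-0.4013

σ√T = 0.33·√0.6667 = 0.2694
d₁ = [ln(424/430) + (0.068 + 0.33²/2)·0.6667] / 0.2694 = [-0.0141 + 0.0816] / 0.2694 = 0.2508 ⇒ 0.25
N(d₁) = N(0.25) = 0.5987
Δ_put = N(d₁) − 1 = 0.5987 − 1 = -0.4013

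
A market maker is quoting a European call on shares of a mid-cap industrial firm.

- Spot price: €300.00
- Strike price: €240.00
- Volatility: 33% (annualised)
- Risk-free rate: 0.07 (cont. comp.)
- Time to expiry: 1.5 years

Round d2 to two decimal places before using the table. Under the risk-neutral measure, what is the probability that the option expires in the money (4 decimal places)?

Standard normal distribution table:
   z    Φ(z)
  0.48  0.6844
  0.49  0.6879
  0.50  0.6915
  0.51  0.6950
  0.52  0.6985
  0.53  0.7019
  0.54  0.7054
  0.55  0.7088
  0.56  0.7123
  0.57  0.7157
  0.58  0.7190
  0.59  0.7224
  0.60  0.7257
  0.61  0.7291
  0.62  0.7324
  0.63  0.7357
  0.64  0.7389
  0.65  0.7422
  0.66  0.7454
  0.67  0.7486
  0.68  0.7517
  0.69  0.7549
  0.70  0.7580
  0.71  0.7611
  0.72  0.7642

σ√T = 0.33·√1.5 = 0.4042
ln(S/K) + (r + σ²/2)T = ln(300/240) + (0.07 + 0.33²/2)·1.5 = 0.2231 + 0.1867 = 0.4098
d₁ = 0.4098 / 0.4042 = 1.0140 → 1.01
d₂ = d₁ − σ√T = 1.0140 − 0.4042 = 0.6098 → 0.61
Pr(exercise) under Q = N(d₂) = 0.7291

0.7291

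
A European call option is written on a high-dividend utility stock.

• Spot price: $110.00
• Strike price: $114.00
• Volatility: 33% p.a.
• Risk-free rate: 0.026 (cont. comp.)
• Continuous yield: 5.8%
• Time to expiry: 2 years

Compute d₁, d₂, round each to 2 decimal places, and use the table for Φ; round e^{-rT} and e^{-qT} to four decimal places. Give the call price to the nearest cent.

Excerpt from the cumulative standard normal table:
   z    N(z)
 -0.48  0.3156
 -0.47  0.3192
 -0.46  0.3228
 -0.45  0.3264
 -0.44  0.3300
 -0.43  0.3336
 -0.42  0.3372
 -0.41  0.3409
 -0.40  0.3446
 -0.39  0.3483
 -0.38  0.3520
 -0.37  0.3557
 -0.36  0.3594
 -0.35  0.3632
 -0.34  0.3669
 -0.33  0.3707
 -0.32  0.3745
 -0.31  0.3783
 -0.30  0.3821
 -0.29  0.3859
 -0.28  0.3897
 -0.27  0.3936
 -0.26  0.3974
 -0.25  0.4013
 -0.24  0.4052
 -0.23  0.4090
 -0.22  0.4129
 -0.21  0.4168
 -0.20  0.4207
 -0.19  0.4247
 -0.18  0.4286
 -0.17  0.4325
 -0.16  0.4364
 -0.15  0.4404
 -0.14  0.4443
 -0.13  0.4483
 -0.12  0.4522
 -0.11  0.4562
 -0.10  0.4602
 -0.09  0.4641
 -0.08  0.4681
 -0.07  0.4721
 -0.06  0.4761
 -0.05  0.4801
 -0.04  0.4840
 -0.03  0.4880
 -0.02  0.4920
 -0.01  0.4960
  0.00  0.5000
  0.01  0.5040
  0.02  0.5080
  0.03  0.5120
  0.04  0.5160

$14.44

T = 2;  σ√T = 0.4667
ln(S/K) + (r − q + σ²/2)T = ln(110/114) + (0.026 − 0.058 + 0.33²/2)·2 = -0.0357 + 0.0449 = 0.0092
d₁ = 0.0092 / 0.4667 = 0.0197 which rounds to 0.02
d₂ = d₁ − σ√T = 0.0197 − 0.4667 = -0.4470 which rounds to -0.45
e^(−qT) = e^(−0.058·2) = 0.8905;  e^(−rT) = e^(−0.026·2) = 0.9493
C = 110·0.8905·N(0.02) − 114·0.9493·N(-0.45) = 110·0.8905·0.5080 − 114·0.9493·0.3264 = 49.7611 − 35.3231 = 14.4381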